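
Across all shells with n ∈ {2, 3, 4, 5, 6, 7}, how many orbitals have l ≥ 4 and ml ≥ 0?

34

Treat each shell separately and count matching orbitals:
n=5 → 5; n=6 → 11; n=7 → 18.
Total orbitals: 5 + 11 + 18 = 34.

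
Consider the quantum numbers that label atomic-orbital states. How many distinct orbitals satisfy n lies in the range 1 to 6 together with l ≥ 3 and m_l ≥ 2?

16

Treat each shell separately and count matching orbitals:
n=4 → 2; n=5 → 5; n=6 → 9.
Total orbitals: 2 + 5 + 9 = 16.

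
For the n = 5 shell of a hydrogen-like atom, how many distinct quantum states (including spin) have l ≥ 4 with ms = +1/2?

For n = 5, l ranges over 0 … 4.
The (l, ml) pairs meeting l ≥ 4 give: l=4 → 9.
Orbitals: 9. With ms fixed to a single value there is one state per orbital, giving 9 states.

9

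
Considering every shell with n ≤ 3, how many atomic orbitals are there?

14

Total orbitals = 1² + 2² + 3² = 14.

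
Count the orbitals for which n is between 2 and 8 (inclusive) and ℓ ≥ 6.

41

Per-shell orbital counts meeting the constraint:
n=7 → 13; n=8 → 28.
Total orbitals: 13 + 28 = 41.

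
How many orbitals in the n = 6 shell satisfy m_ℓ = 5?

For n = 6, ℓ ranges over 0 … 5.
Orbitals with m_ℓ = 5, by ℓ: ℓ=5 → 1.
Total orbitals: 1.

1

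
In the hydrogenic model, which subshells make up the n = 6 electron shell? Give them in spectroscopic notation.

For n = 6, l runs from 0 to 5. In spectroscopic notation l = 0,1,2,… ↔ s,p,d,f,g,h,i, so the subshells are 6s, 6p, 6d, 6f, 6g, 6h.

6s, 6p, 6d, 6f, 6g, 6h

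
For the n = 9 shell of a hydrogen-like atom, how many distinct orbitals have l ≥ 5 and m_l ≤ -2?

22

The (l, m_l) pairs meeting l ≥ 5 and m_l ≤ -2 give: l=5 → 4; l=6 → 5; l=7 → 6; l=8 → 7.
Total orbitals: 4 + 5 + 6 + 7 = 22.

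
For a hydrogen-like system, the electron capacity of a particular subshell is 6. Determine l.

l = 1

2(2l+1) = 6 ⇒ 2l+1 = 3 ⇒ l = 1.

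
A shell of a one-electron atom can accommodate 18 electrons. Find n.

2n² = 18 ⇒ n² = 9 ⇒ n = 3.

n = 3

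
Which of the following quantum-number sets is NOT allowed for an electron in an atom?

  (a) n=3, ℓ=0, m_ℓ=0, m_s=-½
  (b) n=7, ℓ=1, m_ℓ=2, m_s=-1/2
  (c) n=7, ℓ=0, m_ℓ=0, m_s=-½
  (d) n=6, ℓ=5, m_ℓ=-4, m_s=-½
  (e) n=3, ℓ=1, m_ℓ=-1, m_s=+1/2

(b) has |m_ℓ| = 2 > ℓ = 1, violating −ℓ ≤ m_ℓ ≤ ℓ.
The remaining sets (a), (c), (d), (e) satisfy all four rules.

(b)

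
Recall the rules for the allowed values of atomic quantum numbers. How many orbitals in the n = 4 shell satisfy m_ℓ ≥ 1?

6

With n = 4 the allowed ℓ are 0, 1, …, 3.
Orbitals with m_ℓ ≥ 1, by ℓ: ℓ=1 → 1; ℓ=2 → 2; ℓ=3 → 3.
Total orbitals: 1 + 2 + 3 = 6.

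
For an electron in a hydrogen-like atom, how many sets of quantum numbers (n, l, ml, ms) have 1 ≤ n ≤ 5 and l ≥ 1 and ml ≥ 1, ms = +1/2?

20

Count contributing orbitals for each principal shell:
n=2 → 1; n=3 → 3; n=4 → 6; n=5 → 10.
Orbitals: 1 + 3 + 6 + 10 = 20. With ms fixed to +1/2 there is one state per orbital, so 20 states.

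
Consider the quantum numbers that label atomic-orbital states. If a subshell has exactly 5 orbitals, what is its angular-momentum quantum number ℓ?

2ℓ+1 = 5 gives ℓ = 2.

ℓ = 2 (d)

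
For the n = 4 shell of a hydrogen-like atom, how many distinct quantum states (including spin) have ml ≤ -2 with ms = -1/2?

With n = 4 the allowed l are 0, 1, …, 3.
Orbitals with ml ≤ -2, by l: l=2 → 1; l=3 → 2.
Orbitals: 1 + 2 = 3. With ms fixed to a single value there is one state per orbital, giving 3 states.

3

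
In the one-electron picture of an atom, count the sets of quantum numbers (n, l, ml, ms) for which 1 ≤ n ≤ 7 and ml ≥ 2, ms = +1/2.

Per-shell orbital counts meeting the constraint:
n=3 → 1; n=4 → 3; n=5 → 6; n=6 → 10; n=7 → 15.
Orbitals: 1 + 3 + 6 + 10 + 15 = 35. With ms fixed to +1/2 there is one state per orbital, so 35 states.

35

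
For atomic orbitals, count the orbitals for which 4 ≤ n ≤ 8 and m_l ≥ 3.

35

Work shell by shell — for each n, count the (l, m_l) pairs that satisfy m_l ≥ 3:
n=4 → 1; n=5 → 3; n=6 → 6; n=7 → 10; n=8 → 15.
Total orbitals: 1 + 3 + 6 + 10 + 15 = 35.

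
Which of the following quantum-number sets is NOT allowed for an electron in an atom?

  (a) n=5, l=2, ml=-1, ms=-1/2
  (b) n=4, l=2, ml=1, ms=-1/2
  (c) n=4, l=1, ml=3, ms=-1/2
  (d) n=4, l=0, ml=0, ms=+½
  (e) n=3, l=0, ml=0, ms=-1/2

(c) has |ml| = 3 > l = 1, violating −l ≤ ml ≤ l.
The remaining sets (a), (b), (d), (e) satisfy all four rules.

(c)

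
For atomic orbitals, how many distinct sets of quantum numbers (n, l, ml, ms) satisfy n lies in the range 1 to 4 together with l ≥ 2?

34

Per-shell orbital counts meeting the constraint:
n=3 → 5; n=4 → 12.
Orbitals: 5 + 12 = 17. Including both spin states (ms = ±1/2) gives 2 × 17 = 34 states.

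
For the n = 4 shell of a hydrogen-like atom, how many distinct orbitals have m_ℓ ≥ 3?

1

With n = 4 the allowed ℓ are 0, 1, …, 3.
Orbitals with m_ℓ ≥ 3, by ℓ: ℓ=3 → 1.
Total orbitals: 1.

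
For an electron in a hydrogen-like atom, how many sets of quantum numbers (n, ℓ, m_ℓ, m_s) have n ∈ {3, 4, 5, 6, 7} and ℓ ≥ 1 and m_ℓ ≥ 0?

150

Per-shell orbital counts meeting the constraint:
n=3 → 5; n=4 → 9; n=5 → 14; n=6 → 20; n=7 → 27.
Orbitals: 5 + 9 + 14 + 20 + 27 = 75. Including both spin states (m_s = ±1/2) gives 2 × 75 = 150 states.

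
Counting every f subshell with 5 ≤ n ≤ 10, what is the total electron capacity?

84

An f subshell (l = 3) exists for every n ≥ 4, so shells n = 5, 6, 7, 8, 9, 10 each contribute one — 6 subshells.
Since each f subshell holds 2(2·3+1) = 14 electrons, the total is 6 × 14 = 84.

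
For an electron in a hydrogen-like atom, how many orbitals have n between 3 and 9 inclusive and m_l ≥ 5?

20

For each n in the range, tally the orbitals obeying m_l ≥ 5:
n=6 → 1; n=7 → 3; n=8 → 6; n=9 → 10.
Total orbitals: 1 + 3 + 6 + 10 = 20.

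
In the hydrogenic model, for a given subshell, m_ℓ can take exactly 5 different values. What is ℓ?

ℓ = 2 (d)

m_ℓ ranges over 2ℓ+1 integers, so 2ℓ+1 = 5 ⇒ ℓ = 2.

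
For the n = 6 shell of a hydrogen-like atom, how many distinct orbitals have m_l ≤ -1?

15

For n = 6, l ranges over 0 … 5.
Per l-value: l=1 → 1; l=2 → 2; l=3 → 3; l=4 → 4; l=5 → 5.
Total orbitals: 1 + 2 + 3 + 4 + 5 = 15.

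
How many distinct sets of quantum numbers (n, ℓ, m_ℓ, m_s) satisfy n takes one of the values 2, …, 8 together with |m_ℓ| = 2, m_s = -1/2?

Treat each shell separately and count matching orbitals:
n=3 → 2; n=4 → 4; n=5 → 6; n=6 → 8; n=7 → 10; n=8 → 12.
Orbitals: 2 + 4 + 6 + 8 + 10 + 12 = 42. With m_s fixed to -1/2 there is one state per orbital, so 42 states.

42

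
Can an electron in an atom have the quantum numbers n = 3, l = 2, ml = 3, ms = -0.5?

The magnetic quantum number must satisfy −l ≤ ml ≤ l. With l = 2, ml can only be -2, -1, 0, 1, 2, so ml = 3 is forbidden.

Invalid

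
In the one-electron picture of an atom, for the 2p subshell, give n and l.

n = 2, l = 1

The leading integer gives n = 2; the letter 'p' means l = 1.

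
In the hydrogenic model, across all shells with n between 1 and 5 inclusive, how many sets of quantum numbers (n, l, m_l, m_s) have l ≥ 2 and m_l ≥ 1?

Work shell by shell — for each n, count the (l, m_l) pairs that satisfy l ≥ 2 and m_l ≥ 1:
n=3 → 2; n=4 → 5; n=5 → 9.
Orbitals: 2 + 5 + 9 = 16. Including both spin states (m_s = ±1/2) gives 2 × 16 = 32 states.

32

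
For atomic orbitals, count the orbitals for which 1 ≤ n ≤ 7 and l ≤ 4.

105

Work shell by shell — for each n, count the (l, ml) pairs that satisfy l ≤ 4:
n=1 → 1; n=2 → 4; n=3 → 9; n=4 → 16; n=5 → 25; n=6 → 25; n=7 → 25.
Total orbitals: 1 + 4 + 9 + 16 + 25 + 25 + 25 = 105.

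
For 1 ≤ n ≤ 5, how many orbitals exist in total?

Total orbitals = 1² + 2² + 3² + 4² + 5² = 55.

55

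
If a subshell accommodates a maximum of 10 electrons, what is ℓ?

ℓ = 2 (d)

2(2ℓ+1) = 10 ⇒ 2ℓ+1 = 5 ⇒ ℓ = 2.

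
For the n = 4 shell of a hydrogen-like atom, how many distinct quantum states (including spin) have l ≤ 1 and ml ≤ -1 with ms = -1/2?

The n = 4 shell has l = 0 through 3; check each.
Contributions: l=1 → 1.
Orbitals: 1. With ms fixed to a single value there is one state per orbital, giving 1 state.

1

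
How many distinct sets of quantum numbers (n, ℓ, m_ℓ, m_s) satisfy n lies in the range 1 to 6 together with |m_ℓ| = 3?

Per-shell orbital counts meeting the constraint:
n=4 → 2; n=5 → 4; n=6 → 6.
Orbitals: 2 + 4 + 6 = 12. Including both spin states (m_s = ±1/2) gives 2 × 12 = 24 states.

24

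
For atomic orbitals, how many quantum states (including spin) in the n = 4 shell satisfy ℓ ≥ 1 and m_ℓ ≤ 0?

18

With n = 4 the allowed ℓ are 0, 1, …, 3.
Orbitals with ℓ ≥ 1 and m_ℓ ≤ 0, by ℓ: ℓ=1 → 2; ℓ=2 → 3; ℓ=3 → 4.
Orbitals: 2 + 3 + 4 = 9. Each orbital carries two spin states, so 9 × 2 = 18 states.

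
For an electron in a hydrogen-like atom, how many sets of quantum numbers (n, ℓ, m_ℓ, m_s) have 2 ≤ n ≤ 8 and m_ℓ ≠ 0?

Per-shell orbital counts meeting the constraint:
n=2 → 2; n=3 → 6; n=4 → 12; n=5 → 20; n=6 → 30; n=7 → 42; n=8 → 56.
Orbitals: 2 + 6 + 12 + 20 + 30 + 42 + 56 = 168. Including both spin states (m_s = ±1/2) gives 2 × 168 = 336 states.

336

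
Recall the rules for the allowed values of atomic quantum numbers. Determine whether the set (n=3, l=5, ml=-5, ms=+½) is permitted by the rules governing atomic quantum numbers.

The orbital quantum number must satisfy 0 ≤ l ≤ n−1. With n = 3 the allowed l values are 0, 1, 2, so l = 5 is out of range.

Not allowed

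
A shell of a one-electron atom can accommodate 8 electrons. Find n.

n = 2

2n² = 8 ⇒ n² = 4 ⇒ n = 2.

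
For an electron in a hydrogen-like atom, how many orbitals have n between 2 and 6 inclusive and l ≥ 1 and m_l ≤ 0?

50

Treat each shell separately and count matching orbitals:
n=2 → 2; n=3 → 5; n=4 → 9; n=5 → 14; n=6 → 20.
Total orbitals: 2 + 5 + 9 + 14 + 20 = 50.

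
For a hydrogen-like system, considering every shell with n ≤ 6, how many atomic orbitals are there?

91

Total orbitals = 1² + 2² + 3² + 4² + 5² + 6² = 91.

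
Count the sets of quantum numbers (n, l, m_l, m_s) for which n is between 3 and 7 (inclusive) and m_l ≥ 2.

70

Per-shell orbital counts meeting the constraint:
n=3 → 1; n=4 → 3; n=5 → 6; n=6 → 10; n=7 → 15.
Orbitals: 1 + 3 + 6 + 10 + 15 = 35. Including both spin states (m_s = ±1/2) gives 2 × 35 = 70 states.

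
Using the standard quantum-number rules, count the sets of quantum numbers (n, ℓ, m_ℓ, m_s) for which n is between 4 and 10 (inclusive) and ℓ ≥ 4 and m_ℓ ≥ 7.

20

Count contributing orbitals for each principal shell:
n=8 → 1; n=9 → 3; n=10 → 6.
Orbitals: 1 + 3 + 6 = 10. Including both spin states (m_s = ±1/2) gives 2 × 10 = 20 states.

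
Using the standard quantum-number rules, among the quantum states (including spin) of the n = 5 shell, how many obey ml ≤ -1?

20

The n = 5 shell has l = 0 through 4; check each.
Contributions: l=1 → 1; l=2 → 2; l=3 → 3; l=4 → 4.
Orbitals: 1 + 2 + 3 + 4 = 10. Each orbital carries two spin states, so 10 × 2 = 20 states.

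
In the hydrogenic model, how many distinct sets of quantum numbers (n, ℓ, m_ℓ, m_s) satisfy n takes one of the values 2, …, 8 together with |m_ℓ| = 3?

For each n in the range, tally the orbitals obeying |m_ℓ| = 3:
n=4 → 2; n=5 → 4; n=6 → 6; n=7 → 8; n=8 → 10.
Orbitals: 2 + 4 + 6 + 8 + 10 = 30. Including both spin states (m_s = ±1/2) gives 2 × 30 = 60 states.

60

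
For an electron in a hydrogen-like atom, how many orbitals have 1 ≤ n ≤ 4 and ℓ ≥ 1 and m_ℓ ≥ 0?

16

Go shell by shell, enumerating (ℓ, m_ℓ) with ℓ ≥ 1 and m_ℓ ≥ 0:
n=2 → 2; n=3 → 5; n=4 → 9.
Total orbitals: 2 + 5 + 9 = 16.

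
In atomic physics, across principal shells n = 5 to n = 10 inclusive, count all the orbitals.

355

Shell n has n² orbitals: 5²=25 + 6²=36 + 7²=49 + 8²=64 + 9²=81 + 10²=100 = 355 orbitals.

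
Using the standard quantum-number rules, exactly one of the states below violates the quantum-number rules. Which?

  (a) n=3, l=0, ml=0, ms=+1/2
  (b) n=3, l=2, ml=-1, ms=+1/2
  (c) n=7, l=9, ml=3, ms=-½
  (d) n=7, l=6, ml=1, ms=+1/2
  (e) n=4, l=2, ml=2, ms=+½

(c) has l = 9 ≥ n = 7, violating 0 ≤ l ≤ n−1.
The remaining sets (a), (b), (d), (e) satisfy all four rules.

(c)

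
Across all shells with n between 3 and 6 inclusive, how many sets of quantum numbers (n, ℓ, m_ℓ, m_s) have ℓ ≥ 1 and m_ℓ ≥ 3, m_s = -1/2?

Treat each shell separately and count matching orbitals:
n=4 → 1; n=5 → 3; n=6 → 6.
Orbitals: 1 + 3 + 6 = 10. With m_s fixed to -1/2 there is one state per orbital, so 10 states.

10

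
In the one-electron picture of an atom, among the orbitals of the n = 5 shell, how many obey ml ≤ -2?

6

With n = 5 the allowed l are 0, 1, …, 4.
Orbitals with ml ≤ -2, by l: l=2 → 1; l=3 → 2; l=4 → 3.
Total orbitals: 1 + 2 + 3 = 6.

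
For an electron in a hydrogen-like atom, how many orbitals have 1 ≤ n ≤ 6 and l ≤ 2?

Go shell by shell, enumerating (l, m_l) with l ≤ 2:
n=1 → 1; n=2 → 4; n=3 → 9; n=4 → 9; n=5 → 9; n=6 → 9.
Total orbitals: 1 + 4 + 9 + 9 + 9 + 9 = 41.

41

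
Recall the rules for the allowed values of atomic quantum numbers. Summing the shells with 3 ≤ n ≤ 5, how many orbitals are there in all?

Shell n has n² orbitals: 3²=9 + 4²=16 + 5²=25 = 50 orbitals.

50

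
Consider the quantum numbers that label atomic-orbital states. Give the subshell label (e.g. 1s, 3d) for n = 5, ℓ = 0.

5s

ℓ = 0 corresponds to the letter 's', so the subshell is 5s.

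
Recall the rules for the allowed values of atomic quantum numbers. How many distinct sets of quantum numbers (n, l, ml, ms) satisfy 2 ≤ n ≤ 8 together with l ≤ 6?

Count contributing orbitals for each principal shell:
n=2 → 4; n=3 → 9; n=4 → 16; n=5 → 25; n=6 → 36; n=7 → 49; n=8 → 49.
Orbitals: 4 + 9 + 16 + 25 + 36 + 49 + 49 = 188. Including both spin states (ms = ±1/2) gives 2 × 188 = 376 states.

376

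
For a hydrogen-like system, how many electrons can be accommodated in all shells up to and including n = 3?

28

Total orbitals = 1² + 2² + 3² = 14. Doubling for spin gives 28 electrons.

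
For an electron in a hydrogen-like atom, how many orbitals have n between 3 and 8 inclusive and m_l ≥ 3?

Count contributing orbitals for each principal shell:
n=4 → 1; n=5 → 3; n=6 → 6; n=7 → 10; n=8 → 15.
Total orbitals: 1 + 3 + 6 + 10 + 15 = 35.

35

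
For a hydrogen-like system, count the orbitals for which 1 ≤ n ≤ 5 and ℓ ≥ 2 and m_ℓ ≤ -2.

10

Go shell by shell, enumerating (ℓ, m_ℓ) with ℓ ≥ 2 and m_ℓ ≤ -2:
n=3 → 1; n=4 → 3; n=5 → 6.
Total orbitals: 1 + 3 + 6 = 10.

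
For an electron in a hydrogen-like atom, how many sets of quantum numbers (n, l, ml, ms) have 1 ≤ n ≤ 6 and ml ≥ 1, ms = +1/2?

35

Per-shell orbital counts meeting the constraint:
n=2 → 1; n=3 → 3; n=4 → 6; n=5 → 10; n=6 → 15.
Orbitals: 1 + 3 + 6 + 10 + 15 = 35. With ms fixed to +1/2 there is one state per orbital, so 35 states.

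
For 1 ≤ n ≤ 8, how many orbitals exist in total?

204

Total orbitals = 1² + 2² + 3² + 4² + 5² + 6² + 7² + 8² = 204.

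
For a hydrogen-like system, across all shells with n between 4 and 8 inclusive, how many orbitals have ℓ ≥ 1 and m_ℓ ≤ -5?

10

For each n in the range, tally the orbitals obeying ℓ ≥ 1 and m_ℓ ≤ -5:
n=6 → 1; n=7 → 3; n=8 → 6.
Total orbitals: 1 + 3 + 6 = 10.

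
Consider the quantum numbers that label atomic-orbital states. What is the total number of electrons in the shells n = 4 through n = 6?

Shell n has n² orbitals: 4²=16 + 5²=25 + 6²=36 = 77 orbitals.
Two spin states per orbital: 2 × 77 = 154 electrons.

154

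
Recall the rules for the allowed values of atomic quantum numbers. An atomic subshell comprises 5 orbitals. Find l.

l = 2 (d)

2l+1 = 5 gives l = 2.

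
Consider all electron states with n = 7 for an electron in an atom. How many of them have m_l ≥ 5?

6

For n = 7, l ranges over 0 … 6.
The (l, m_l) pairs meeting m_l ≥ 5 give: l=5 → 1; l=6 → 2.
Orbitals: 1 + 2 = 3. Each orbital carries two spin states, so 3 × 2 = 6 states.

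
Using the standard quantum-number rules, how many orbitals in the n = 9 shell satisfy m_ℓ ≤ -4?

15

Contributions: ℓ=4 → 1; ℓ=5 → 2; ℓ=6 → 3; ℓ=7 → 4; ℓ=8 → 5.
Total orbitals: 1 + 2 + 3 + 4 + 5 = 15.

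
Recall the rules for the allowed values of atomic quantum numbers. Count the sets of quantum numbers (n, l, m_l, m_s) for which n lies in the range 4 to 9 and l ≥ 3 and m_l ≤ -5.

For each n in the range, tally the orbitals obeying l ≥ 3 and m_l ≤ -5:
n=6 → 1; n=7 → 3; n=8 → 6; n=9 → 10.
Orbitals: 1 + 3 + 6 + 10 = 20. Including both spin states (m_s = ±1/2) gives 2 × 20 = 40 states.

40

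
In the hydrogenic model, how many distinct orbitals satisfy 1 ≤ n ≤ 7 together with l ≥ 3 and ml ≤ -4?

10

For each n in the range, tally the orbitals obeying l ≥ 3 and ml ≤ -4:
n=5 → 1; n=6 → 3; n=7 → 6.
Total orbitals: 1 + 3 + 6 = 10.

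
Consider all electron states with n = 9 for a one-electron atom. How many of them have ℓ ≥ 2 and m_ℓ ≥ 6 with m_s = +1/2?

For n = 9, ℓ ranges over 0 … 8.
Per ℓ-value: ℓ=6 → 1; ℓ=7 → 2; ℓ=8 → 3.
Orbitals: 1 + 2 + 3 = 6. With m_s fixed to a single value there is one state per orbital, giving 6 states.

6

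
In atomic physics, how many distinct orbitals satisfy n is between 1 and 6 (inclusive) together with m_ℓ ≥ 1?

35

For each n in the range, tally the orbitals obeying m_ℓ ≥ 1:
n=2 → 1; n=3 → 3; n=4 → 6; n=5 → 10; n=6 → 15.
Total orbitals: 1 + 3 + 6 + 10 + 15 = 35.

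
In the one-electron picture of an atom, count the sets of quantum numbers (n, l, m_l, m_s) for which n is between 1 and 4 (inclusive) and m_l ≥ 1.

Per-shell orbital counts meeting the constraint:
n=2 → 1; n=3 → 3; n=4 → 6.
Orbitals: 1 + 3 + 6 = 10. Including both spin states (m_s = ±1/2) gives 2 × 10 = 20 states.

20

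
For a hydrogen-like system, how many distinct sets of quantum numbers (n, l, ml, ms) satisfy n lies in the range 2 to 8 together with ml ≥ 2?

112

Go shell by shell, enumerating (l, ml) with ml ≥ 2:
n=3 → 1; n=4 → 3; n=5 → 6; n=6 → 10; n=7 → 15; n=8 → 21.
Orbitals: 1 + 3 + 6 + 10 + 15 + 21 = 56. Including both spin states (ms = ±1/2) gives 2 × 56 = 112 states.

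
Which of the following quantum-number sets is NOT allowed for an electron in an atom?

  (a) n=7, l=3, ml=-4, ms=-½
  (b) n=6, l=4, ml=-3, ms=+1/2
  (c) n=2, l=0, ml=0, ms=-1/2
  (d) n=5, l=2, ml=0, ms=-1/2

(a) has |ml| = 4 > l = 3, violating −l ≤ ml ≤ l.
The remaining sets (b), (c), (d) satisfy all four rules.

(a)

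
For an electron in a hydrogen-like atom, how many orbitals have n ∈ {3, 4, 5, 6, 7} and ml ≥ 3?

20

Per-shell orbital counts meeting the constraint:
n=4 → 1; n=5 → 3; n=6 → 6; n=7 → 10.
Total orbitals: 1 + 3 + 6 + 10 = 20.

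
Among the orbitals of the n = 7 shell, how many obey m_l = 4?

3

Go through l = 0, …, 6 (the values permitted for n = 7).
The (l, m_l) pairs meeting m_l = 4 give: l=4 → 1; l=5 → 1; l=6 → 1.
Total orbitals: 1 + 1 + 1 = 3.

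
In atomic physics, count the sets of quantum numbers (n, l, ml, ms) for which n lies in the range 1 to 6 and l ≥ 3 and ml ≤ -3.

Treat each shell separately and count matching orbitals:
n=4 → 1; n=5 → 3; n=6 → 6.
Orbitals: 1 + 3 + 6 = 10. Including both spin states (ms = ±1/2) gives 2 × 10 = 20 states.

20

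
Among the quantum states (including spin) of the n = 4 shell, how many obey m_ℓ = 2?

4

With n = 4 the allowed ℓ are 0, 1, …, 3.
The (ℓ, m_ℓ) pairs meeting m_ℓ = 2 give: ℓ=2 → 1; ℓ=3 → 1.
Orbitals: 1 + 1 = 2. Each orbital carries two spin states, so 2 × 2 = 4 states.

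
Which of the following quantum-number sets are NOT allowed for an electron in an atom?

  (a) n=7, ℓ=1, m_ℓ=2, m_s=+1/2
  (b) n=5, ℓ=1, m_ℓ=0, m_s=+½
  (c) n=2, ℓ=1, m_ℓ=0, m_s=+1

(a) and (c)

(a) has |m_ℓ| = 2 > ℓ = 1, violating −ℓ ≤ m_ℓ ≤ ℓ.
(c) has m_s = +1, but an electron's spin must be ±1/2.
The remaining set (b) satisfies all four rules.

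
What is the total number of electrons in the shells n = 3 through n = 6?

172

Shell n has n² orbitals: 3²=9 + 4²=16 + 5²=25 + 6²=36 = 86 orbitals.
Two spin states per orbital: 2 × 86 = 172 electrons.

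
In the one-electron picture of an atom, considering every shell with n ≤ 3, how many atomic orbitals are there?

Total orbitals = 1² + 2² + 3² = 14.

14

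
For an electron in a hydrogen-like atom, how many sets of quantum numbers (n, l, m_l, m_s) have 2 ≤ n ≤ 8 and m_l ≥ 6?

8

Go shell by shell, enumerating (l, m_l) with m_l ≥ 6:
n=7 → 1; n=8 → 3.
Orbitals: 1 + 3 = 4. Including both spin states (m_s = ±1/2) gives 2 × 4 = 8 states.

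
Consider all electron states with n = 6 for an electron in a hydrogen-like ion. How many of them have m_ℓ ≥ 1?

The n = 6 shell has ℓ = 0 through 5; check each.
Orbitals with m_ℓ ≥ 1, by ℓ: ℓ=1 → 1; ℓ=2 → 2; ℓ=3 → 3; ℓ=4 → 4; ℓ=5 → 5.
Orbitals: 1 + 2 + 3 + 4 + 5 = 15. Each orbital carries two spin states, so 15 × 2 = 30 states.

30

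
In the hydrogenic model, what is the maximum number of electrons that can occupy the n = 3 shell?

A shell holds 2n² electrons: 2 × 3² = 2 × 9 = 18.

18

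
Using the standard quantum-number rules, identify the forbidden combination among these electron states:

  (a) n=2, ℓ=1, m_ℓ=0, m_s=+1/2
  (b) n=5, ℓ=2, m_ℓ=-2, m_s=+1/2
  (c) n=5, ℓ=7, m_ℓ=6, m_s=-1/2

(c)

(c) has ℓ = 7 ≥ n = 5, violating 0 ≤ ℓ ≤ n−1.
The remaining sets (a), (b) satisfy all four rules.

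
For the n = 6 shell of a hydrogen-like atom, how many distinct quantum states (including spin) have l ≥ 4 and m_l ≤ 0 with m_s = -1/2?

For n = 6, l ranges over 0 … 5.
The (l, m_l) pairs meeting l ≥ 4 and m_l ≤ 0 give: l=4 → 5; l=5 → 6.
Orbitals: 5 + 6 = 11. With m_s fixed to a single value there is one state per orbital, giving 11 states.

11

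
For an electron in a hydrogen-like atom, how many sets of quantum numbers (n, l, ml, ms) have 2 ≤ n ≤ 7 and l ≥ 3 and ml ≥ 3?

For each n in the range, tally the orbitals obeying l ≥ 3 and ml ≥ 3:
n=4 → 1; n=5 → 3; n=6 → 6; n=7 → 10.
Orbitals: 1 + 3 + 6 + 10 = 20. Including both spin states (ms = ±1/2) gives 2 × 20 = 40 states.

40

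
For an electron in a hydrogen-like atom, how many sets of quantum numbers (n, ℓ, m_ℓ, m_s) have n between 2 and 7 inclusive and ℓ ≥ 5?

Count contributing orbitals for each principal shell:
n=6 → 11; n=7 → 24.
Orbitals: 11 + 24 = 35. Including both spin states (m_s = ±1/2) gives 2 × 35 = 70 states.

70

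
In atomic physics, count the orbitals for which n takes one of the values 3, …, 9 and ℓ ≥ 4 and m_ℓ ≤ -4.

35

Per-shell orbital counts meeting the constraint:
n=5 → 1; n=6 → 3; n=7 → 6; n=8 → 10; n=9 → 15.
Total orbitals: 1 + 3 + 6 + 10 + 15 = 35.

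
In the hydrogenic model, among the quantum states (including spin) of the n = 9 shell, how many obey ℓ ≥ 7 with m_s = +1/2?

The n = 9 shell has ℓ = 0 through 8; check each.
Orbitals with ℓ ≥ 7, by ℓ: ℓ=7 → 15; ℓ=8 → 17.
Orbitals: 15 + 17 = 32. With m_s fixed to a single value there is one state per orbital, giving 32 states.

32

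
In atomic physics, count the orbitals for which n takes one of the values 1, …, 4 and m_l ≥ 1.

10

Go shell by shell, enumerating (l, m_l) with m_l ≥ 1:
n=2 → 1; n=3 → 3; n=4 → 6.
Total orbitals: 1 + 3 + 6 = 10.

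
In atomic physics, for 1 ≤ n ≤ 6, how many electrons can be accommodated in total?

Total orbitals = 1² + 2² + 3² + 4² + 5² + 6² = 91. Doubling for spin gives 182 electrons.

182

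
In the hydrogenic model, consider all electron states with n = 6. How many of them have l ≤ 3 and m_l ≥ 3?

Go through l = 0, …, 5 (the values permitted for n = 6).
Contributions: l=3 → 1.
Orbitals: 1. Each orbital carries two spin states, so 1 × 2 = 2 states.

2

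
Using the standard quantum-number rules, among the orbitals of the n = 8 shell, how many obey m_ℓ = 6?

Go through ℓ = 0, …, 7 (the values permitted for n = 8).
Contributions: ℓ=6 → 1; ℓ=7 → 1.
Total orbitals: 1 + 1 = 2.

2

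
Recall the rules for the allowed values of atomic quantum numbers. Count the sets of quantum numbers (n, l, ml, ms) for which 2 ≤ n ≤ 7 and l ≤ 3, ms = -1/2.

Per-shell orbital counts meeting the constraint:
n=2 → 4; n=3 → 9; n=4 → 16; n=5 → 16; n=6 → 16; n=7 → 16.
Orbitals: 4 + 9 + 16 + 16 + 16 + 16 = 77. With ms fixed to -1/2 there is one state per orbital, so 77 states.

77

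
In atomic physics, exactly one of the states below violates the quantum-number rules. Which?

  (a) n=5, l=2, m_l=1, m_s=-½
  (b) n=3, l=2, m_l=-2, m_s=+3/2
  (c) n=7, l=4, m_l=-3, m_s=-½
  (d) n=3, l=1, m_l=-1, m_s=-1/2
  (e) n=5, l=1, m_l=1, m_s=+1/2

(b)

(b) has m_s = +3/2, but an electron's spin must be ±1/2.
The remaining sets (a), (c), (d), (e) satisfy all four rules.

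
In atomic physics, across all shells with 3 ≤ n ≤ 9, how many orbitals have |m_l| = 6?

12

Count contributing orbitals for each principal shell:
n=7 → 2; n=8 → 4; n=9 → 6.
Total orbitals: 2 + 4 + 6 = 12.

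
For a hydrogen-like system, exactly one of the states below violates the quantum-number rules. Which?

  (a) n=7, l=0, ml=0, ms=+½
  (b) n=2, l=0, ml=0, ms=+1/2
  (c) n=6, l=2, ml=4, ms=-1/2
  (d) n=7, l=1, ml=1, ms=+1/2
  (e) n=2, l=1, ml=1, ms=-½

(c) has |ml| = 4 > l = 2, violating −l ≤ ml ≤ l.
The remaining sets (a), (b), (d), (e) satisfy all four rules.

(c)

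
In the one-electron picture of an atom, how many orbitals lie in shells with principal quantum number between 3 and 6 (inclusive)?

86

Shell n has n² orbitals: 3²=9 + 4²=16 + 5²=25 + 6²=36 = 86 orbitals.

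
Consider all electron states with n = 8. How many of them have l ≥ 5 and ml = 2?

6

With n = 8 the allowed l are 0, 1, …, 7.
Contributions: l=5 → 1; l=6 → 1; l=7 → 1.
Orbitals: 1 + 1 + 1 = 3. Each orbital carries two spin states, so 3 × 2 = 6 states.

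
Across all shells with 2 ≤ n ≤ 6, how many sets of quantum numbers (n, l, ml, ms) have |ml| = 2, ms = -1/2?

Treat each shell separately and count matching orbitals:
n=3 → 2; n=4 → 4; n=5 → 6; n=6 → 8.
Orbitals: 2 + 4 + 6 + 8 = 20. With ms fixed to -1/2 there is one state per orbital, so 20 states.

20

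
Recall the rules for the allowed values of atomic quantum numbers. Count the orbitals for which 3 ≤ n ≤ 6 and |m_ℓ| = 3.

12

Work shell by shell — for each n, count the (ℓ, m_ℓ) pairs that satisfy |m_ℓ| = 3:
n=4 → 2; n=5 → 4; n=6 → 6.
Total orbitals: 2 + 4 + 6 = 12.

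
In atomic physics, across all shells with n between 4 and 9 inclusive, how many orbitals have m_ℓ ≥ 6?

10

For each n in the range, tally the orbitals obeying m_ℓ ≥ 6:
n=7 → 1; n=8 → 3; n=9 → 6.
Total orbitals: 1 + 3 + 6 = 10.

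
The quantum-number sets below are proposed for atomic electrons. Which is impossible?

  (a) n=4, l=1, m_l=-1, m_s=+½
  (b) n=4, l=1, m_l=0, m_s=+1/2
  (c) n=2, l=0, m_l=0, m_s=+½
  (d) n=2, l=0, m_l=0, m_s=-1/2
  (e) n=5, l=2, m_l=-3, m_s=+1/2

(e)

(e) has |m_l| = 3 > l = 2, violating −l ≤ m_l ≤ l.
The remaining sets (a), (b), (c), (d) satisfy all four rules.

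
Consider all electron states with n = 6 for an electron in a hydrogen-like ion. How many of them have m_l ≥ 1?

30

With n = 6 the allowed l are 0, 1, …, 5.
The (l, m_l) pairs meeting m_l ≥ 1 give: l=1 → 1; l=2 → 2; l=3 → 3; l=4 → 4; l=5 → 5.
Orbitals: 1 + 2 + 3 + 4 + 5 = 15. Each orbital carries two spin states, so 15 × 2 = 30 states.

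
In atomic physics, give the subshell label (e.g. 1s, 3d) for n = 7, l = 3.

l = 3 corresponds to the letter 'f', so the subshell is 7f.

7f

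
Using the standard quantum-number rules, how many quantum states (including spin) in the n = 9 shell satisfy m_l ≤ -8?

Per l-value: l=8 → 1.
Orbitals: 1. Each orbital carries two spin states, so 1 × 2 = 2 states.

2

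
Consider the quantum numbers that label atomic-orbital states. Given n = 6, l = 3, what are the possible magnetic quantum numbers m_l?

-3, -2, -1, 0, 1, 2, 3

m_l takes every integer from −l to +l. With l = 3 that gives the 7 values -3, -2, -1, 0, 1, 2, 3.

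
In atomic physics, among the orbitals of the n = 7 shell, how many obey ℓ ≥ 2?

45

With n = 7 the allowed ℓ are 0, 1, …, 6.
Contributions: ℓ=2 → 5; ℓ=3 → 7; ℓ=4 → 9; ℓ=5 → 11; ℓ=6 → 13.
Total orbitals: 5 + 7 + 9 + 11 + 13 = 45.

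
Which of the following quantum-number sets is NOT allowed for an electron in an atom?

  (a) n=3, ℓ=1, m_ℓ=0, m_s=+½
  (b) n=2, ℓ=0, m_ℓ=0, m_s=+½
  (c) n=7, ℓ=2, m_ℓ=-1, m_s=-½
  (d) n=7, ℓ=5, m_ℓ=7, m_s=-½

(d) has |m_ℓ| = 7 > ℓ = 5, violating −ℓ ≤ m_ℓ ≤ ℓ.
The remaining sets (a), (b), (c) satisfy all four rules.

(d)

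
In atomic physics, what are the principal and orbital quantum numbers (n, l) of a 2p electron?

The leading integer gives n = 2; the letter 'p' means l = 1.

n = 2, l = 1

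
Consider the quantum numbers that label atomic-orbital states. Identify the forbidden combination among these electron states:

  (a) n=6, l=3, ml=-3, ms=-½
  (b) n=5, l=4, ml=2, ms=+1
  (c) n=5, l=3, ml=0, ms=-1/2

(b) has ms = +1, but an electron's spin must be ±1/2.
The remaining sets (a), (c) satisfy all four rules.

(b)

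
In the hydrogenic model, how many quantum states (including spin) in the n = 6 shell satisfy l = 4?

With n = 6 the allowed l are 0, 1, …, 5.
The (l, m_l) pairs meeting l = 4 give: l=4 → 9.
Orbitals: 9. Each orbital carries two spin states, so 9 × 2 = 18 states.

18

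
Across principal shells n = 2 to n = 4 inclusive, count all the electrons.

Shell n has n² orbitals: 2²=4 + 3²=9 + 4²=16 = 29 orbitals.
Two spin states per orbital: 2 × 29 = 58 electrons.

58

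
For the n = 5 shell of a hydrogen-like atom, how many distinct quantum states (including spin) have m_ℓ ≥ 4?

2

Go through ℓ = 0, …, 4 (the values permitted for n = 5).
Per ℓ-value: ℓ=4 → 1.
Orbitals: 1. Each orbital carries two spin states, so 1 × 2 = 2 states.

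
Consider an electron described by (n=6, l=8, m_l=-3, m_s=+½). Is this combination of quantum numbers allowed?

No

The orbital quantum number must satisfy 0 ≤ l ≤ n−1. With n = 6 the allowed l values are 0, 1, 2, 3, 4, 5, so l = 8 is out of range.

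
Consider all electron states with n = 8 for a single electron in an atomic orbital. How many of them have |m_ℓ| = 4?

16

For n = 8, ℓ ranges over 0 … 7.
The (ℓ, m_ℓ) pairs meeting |m_ℓ| = 4 give: ℓ=4 → 2; ℓ=5 → 2; ℓ=6 → 2; ℓ=7 → 2.
Orbitals: 2 + 2 + 2 + 2 = 8. Each orbital carries two spin states, so 8 × 2 = 16 states.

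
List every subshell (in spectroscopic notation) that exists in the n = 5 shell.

For n = 5, l runs from 0 to 4. In spectroscopic notation l = 0,1,2,… ↔ s,p,d,f,g,h,i, so the subshells are 5s, 5p, 5d, 5f, 5g.

5s, 5p, 5d, 5f, 5g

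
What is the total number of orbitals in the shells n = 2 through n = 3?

13

Shell n has n² orbitals: 2²=4 + 3²=9 = 13 orbitals.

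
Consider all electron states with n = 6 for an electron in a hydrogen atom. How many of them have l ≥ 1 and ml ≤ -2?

Go through l = 0, …, 5 (the values permitted for n = 6).
Contributions: l=2 → 1; l=3 → 2; l=4 → 3; l=5 → 4.
Orbitals: 1 + 2 + 3 + 4 = 10. Each orbital carries two spin states, so 10 × 2 = 20 states.

20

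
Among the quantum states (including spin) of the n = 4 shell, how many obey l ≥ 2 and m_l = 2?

4

With n = 4 the allowed l are 0, 1, …, 3.
Per l-value: l=2 → 1; l=3 → 1.
Orbitals: 1 + 1 = 2. Each orbital carries two spin states, so 2 × 2 = 4 states.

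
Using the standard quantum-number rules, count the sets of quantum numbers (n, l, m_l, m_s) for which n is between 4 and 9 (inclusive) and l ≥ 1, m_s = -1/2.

265

Go shell by shell, enumerating (l, m_l) with l ≥ 1:
n=4 → 15; n=5 → 24; n=6 → 35; n=7 → 48; n=8 → 63; n=9 → 80.
Orbitals: 15 + 24 + 35 + 48 + 63 + 80 = 265. With m_s fixed to -1/2 there is one state per orbital, so 265 states.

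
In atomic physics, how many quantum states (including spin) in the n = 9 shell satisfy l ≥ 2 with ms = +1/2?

77

Go through l = 0, …, 8 (the values permitted for n = 9).
The (l, ml) pairs meeting l ≥ 2 give: l=2 → 5; l=3 → 7; l=4 → 9; l=5 → 11; l=6 → 13; l=7 → 15; l=8 → 17.
Orbitals: 5 + 7 + 9 + 11 + 13 + 15 + 17 = 77. With ms fixed to a single value there is one state per orbital, giving 77 states.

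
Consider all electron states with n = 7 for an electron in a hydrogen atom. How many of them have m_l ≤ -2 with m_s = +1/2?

Per l-value: l=2 → 1; l=3 → 2; l=4 → 3; l=5 → 4; l=6 → 5.
Orbitals: 1 + 2 + 3 + 4 + 5 = 15. With m_s fixed to a single value there is one state per orbital, giving 15 states.

15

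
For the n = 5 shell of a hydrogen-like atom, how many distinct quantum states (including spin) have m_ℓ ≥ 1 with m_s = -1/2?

10

For n = 5, ℓ ranges over 0 … 4.
The (ℓ, m_ℓ) pairs meeting m_ℓ ≥ 1 give: ℓ=1 → 1; ℓ=2 → 2; ℓ=3 → 3; ℓ=4 → 4.
Orbitals: 1 + 2 + 3 + 4 = 10. With m_s fixed to a single value there is one state per orbital, giving 10 states.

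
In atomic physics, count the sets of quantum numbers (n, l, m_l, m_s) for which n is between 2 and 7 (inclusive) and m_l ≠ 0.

224

Count contributing orbitals for each principal shell:
n=2 → 2; n=3 → 6; n=4 → 12; n=5 → 20; n=6 → 30; n=7 → 42.
Orbitals: 2 + 6 + 12 + 20 + 30 + 42 = 112. Including both spin states (m_s = ±1/2) gives 2 × 112 = 224 states.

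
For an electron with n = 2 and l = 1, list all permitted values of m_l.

-1, 0, 1

m_l takes every integer from −l to +l. With l = 1 that gives the 3 values -1, 0, 1.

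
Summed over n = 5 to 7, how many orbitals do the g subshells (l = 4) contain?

A g subshell (l = 4) exists for every n ≥ 5, so shells n = 5, 6, 7 each contribute one — 3 subshells.
Since each g subshell has 2·4+1 = 9 orbitals, the total is 3 × 9 = 27.

27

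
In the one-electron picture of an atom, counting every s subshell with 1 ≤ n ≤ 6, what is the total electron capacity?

12

An s subshell (ℓ = 0) exists for every n ≥ 1, so shells n = 1, 2, 3, 4, 5, 6 each contribute one — 6 subshells.
Since each s subshell holds 2(2·0+1) = 2 electrons, the total is 6 × 2 = 12.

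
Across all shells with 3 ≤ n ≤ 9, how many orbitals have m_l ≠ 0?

Work shell by shell — for each n, count the (l, m_l) pairs that satisfy m_l ≠ 0:
n=3 → 6; n=4 → 12; n=5 → 20; n=6 → 30; n=7 → 42; n=8 → 56; n=9 → 72.
Total orbitals: 6 + 12 + 20 + 30 + 42 + 56 + 72 = 238.

238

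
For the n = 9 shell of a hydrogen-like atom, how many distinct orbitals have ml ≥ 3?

21

For n = 9, l ranges over 0 … 8.
Orbitals with ml ≥ 3, by l: l=3 → 1; l=4 → 2; l=5 → 3; l=6 → 4; l=7 → 5; l=8 → 6.
Total orbitals: 1 + 2 + 3 + 4 + 5 + 6 = 21.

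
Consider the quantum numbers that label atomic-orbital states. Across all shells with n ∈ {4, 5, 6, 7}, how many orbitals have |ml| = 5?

6

Treat each shell separately and count matching orbitals:
n=6 → 2; n=7 → 4.
Total orbitals: 2 + 4 = 6.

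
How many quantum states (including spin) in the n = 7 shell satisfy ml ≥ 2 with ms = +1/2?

15

With n = 7 the allowed l are 0, 1, …, 6.
The (l, ml) pairs meeting ml ≥ 2 give: l=2 → 1; l=3 → 2; l=4 → 3; l=5 → 4; l=6 → 5.
Orbitals: 1 + 2 + 3 + 4 + 5 = 15. With ms fixed to a single value there is one state per orbital, giving 15 states.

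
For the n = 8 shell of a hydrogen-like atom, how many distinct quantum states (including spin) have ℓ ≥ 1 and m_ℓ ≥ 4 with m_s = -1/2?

For n = 8, ℓ ranges over 0 … 7.
Orbitals with ℓ ≥ 1 and m_ℓ ≥ 4, by ℓ: ℓ=4 → 1; ℓ=5 → 2; ℓ=6 → 3; ℓ=7 → 4.
Orbitals: 1 + 2 + 3 + 4 = 10. With m_s fixed to a single value there is one state per orbital, giving 10 states.

10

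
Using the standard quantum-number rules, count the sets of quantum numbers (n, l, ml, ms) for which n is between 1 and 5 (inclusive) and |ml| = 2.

Count contributing orbitals for each principal shell:
n=3 → 2; n=4 → 4; n=5 → 6.
Orbitals: 2 + 4 + 6 = 12. Including both spin states (ms = ±1/2) gives 2 × 12 = 24 states.

24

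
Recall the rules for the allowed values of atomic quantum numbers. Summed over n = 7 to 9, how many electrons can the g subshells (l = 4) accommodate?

A g subshell (l = 4) exists for every n ≥ 5, so shells n = 7, 8, 9 each contribute one — 3 subshells.
Since each g subshell holds 2(2·4+1) = 18 electrons, the total is 3 × 18 = 54.

54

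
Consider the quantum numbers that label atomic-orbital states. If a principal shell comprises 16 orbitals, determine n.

n² = 16 ⇒ n = 4.

n = 4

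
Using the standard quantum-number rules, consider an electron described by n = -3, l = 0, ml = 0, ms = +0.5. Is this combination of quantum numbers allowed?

Invalid

The principal quantum number must be a positive integer (n ≥ 1), but here n = -3.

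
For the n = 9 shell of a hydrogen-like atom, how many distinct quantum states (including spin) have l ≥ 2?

154

The n = 9 shell has l = 0 through 8; check each.
The (l, m_l) pairs meeting l ≥ 2 give: l=2 → 5; l=3 → 7; l=4 → 9; l=5 → 11; l=6 → 13; l=7 → 15; l=8 → 17.
Orbitals: 5 + 7 + 9 + 11 + 13 + 15 + 17 = 77. Each orbital carries two spin states, so 77 × 2 = 154 states.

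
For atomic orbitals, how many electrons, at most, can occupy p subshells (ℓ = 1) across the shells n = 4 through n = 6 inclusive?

18

A p subshell (ℓ = 1) exists for every n ≥ 2, so shells n = 4, 5, 6 each contribute one — 3 subshells.
Since each p subshell holds 2(2·1+1) = 6 electrons, the total is 3 × 6 = 18.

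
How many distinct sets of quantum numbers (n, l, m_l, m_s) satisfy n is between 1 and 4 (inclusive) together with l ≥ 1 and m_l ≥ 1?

20

Go shell by shell, enumerating (l, m_l) with l ≥ 1 and m_l ≥ 1:
n=2 → 1; n=3 → 3; n=4 → 6.
Orbitals: 1 + 3 + 6 = 10. Including both spin states (m_s = ±1/2) gives 2 × 10 = 20 states.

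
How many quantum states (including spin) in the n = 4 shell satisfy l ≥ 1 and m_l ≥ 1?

Per l-value: l=1 → 1; l=2 → 2; l=3 → 3.
Orbitals: 1 + 2 + 3 = 6. Each orbital carries two spin states, so 6 × 2 = 12 states.

12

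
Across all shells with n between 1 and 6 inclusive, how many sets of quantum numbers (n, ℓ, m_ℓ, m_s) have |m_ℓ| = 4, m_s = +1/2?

Per-shell orbital counts meeting the constraint:
n=5 → 2; n=6 → 4.
Orbitals: 2 + 4 = 6. With m_s fixed to +1/2 there is one state per orbital, so 6 states.

6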